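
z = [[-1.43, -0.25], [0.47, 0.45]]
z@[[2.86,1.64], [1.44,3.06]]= [[-4.45, -3.11], [1.99, 2.15]]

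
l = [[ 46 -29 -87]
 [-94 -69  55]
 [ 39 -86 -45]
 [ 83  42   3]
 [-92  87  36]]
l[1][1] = -69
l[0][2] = -87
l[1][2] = 55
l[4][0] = -92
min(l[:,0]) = -94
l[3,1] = 42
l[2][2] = -45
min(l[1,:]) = -94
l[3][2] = 3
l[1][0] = -94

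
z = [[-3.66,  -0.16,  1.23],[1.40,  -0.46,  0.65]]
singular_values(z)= [4.03, 1.13]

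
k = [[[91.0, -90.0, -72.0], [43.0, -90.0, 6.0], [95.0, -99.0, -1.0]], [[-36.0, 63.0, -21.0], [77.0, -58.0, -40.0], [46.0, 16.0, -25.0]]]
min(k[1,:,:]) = -58.0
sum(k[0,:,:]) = -117.0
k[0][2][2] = -1.0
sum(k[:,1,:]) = -62.0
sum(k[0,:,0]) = 229.0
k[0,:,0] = [91.0, 43.0, 95.0]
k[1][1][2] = -40.0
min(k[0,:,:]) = -99.0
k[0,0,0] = 91.0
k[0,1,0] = 43.0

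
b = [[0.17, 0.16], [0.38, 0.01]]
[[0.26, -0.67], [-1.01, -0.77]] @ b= [[-0.21, 0.03], [-0.46, -0.17]]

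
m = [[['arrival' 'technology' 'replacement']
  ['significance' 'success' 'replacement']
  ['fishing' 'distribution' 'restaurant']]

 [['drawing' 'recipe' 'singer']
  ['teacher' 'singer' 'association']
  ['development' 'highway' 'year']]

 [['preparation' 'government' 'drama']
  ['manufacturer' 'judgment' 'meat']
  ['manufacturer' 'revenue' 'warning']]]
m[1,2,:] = ['development', 'highway', 'year']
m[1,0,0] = 'drawing'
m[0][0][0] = 'arrival'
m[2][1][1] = 'judgment'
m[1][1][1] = 'singer'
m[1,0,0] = 'drawing'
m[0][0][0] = 'arrival'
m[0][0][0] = 'arrival'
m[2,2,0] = 'manufacturer'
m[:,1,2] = ['replacement', 'association', 'meat']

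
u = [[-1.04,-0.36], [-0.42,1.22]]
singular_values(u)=[1.29, 1.1]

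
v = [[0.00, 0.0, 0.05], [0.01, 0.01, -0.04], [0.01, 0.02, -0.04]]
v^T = [[0.00,  0.01,  0.01], [0.00,  0.01,  0.02], [0.05,  -0.04,  -0.04]]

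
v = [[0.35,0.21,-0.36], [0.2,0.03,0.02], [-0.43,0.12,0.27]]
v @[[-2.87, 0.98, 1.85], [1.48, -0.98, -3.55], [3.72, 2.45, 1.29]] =[[-2.03, -0.74, -0.56], [-0.46, 0.22, 0.29], [2.42, 0.12, -0.87]]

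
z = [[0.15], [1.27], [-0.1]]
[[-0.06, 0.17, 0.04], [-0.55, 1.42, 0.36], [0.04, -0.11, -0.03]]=z@ [[-0.43,1.12,0.28]]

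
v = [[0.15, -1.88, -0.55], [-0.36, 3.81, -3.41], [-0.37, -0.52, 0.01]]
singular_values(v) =[5.26, 1.66, 0.4]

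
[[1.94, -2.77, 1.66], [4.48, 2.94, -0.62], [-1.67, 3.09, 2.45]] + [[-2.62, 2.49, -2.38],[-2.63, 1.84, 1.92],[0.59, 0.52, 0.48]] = [[-0.68, -0.28, -0.72], [1.85, 4.78, 1.3], [-1.08, 3.61, 2.93]]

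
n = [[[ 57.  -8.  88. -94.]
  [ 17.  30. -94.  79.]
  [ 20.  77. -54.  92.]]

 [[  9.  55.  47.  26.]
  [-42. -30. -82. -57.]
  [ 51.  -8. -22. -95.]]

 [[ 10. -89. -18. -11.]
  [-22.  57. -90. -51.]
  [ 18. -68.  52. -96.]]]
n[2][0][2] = -18.0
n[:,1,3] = [79.0, -57.0, -51.0]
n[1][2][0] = 51.0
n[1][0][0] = 9.0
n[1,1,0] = -42.0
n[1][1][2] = -82.0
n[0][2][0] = 20.0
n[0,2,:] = [20.0, 77.0, -54.0, 92.0]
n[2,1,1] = 57.0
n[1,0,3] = 26.0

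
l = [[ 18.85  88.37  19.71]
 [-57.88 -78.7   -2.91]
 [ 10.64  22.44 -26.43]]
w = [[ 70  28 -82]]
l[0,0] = 18.85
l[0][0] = 18.85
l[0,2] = 19.71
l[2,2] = -26.43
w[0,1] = 28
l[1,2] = -2.91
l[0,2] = 19.71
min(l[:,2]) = -26.43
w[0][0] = 70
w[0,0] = 70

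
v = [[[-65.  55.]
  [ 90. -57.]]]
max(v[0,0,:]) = 55.0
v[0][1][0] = 90.0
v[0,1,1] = -57.0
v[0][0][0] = -65.0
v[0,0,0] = -65.0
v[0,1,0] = 90.0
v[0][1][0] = 90.0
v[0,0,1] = 55.0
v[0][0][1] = 55.0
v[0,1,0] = 90.0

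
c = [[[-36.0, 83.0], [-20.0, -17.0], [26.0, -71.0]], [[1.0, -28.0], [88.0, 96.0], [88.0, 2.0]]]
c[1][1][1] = 96.0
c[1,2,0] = 88.0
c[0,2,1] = -71.0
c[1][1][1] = 96.0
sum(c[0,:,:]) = -35.0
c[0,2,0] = 26.0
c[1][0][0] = 1.0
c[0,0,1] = 83.0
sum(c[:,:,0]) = 147.0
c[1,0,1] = -28.0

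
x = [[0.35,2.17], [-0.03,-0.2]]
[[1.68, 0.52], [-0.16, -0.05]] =x@[[-0.73, -0.14], [0.89, 0.26]]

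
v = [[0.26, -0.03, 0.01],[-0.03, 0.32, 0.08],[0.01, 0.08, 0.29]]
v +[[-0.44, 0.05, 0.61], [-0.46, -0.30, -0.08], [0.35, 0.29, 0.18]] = [[-0.18, 0.02, 0.62],[-0.49, 0.02, 0.0],[0.36, 0.37, 0.47]]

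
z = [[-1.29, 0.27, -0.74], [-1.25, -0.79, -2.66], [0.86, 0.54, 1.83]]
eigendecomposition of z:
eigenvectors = [[0.76,-0.34,0.42], [0.54,-0.77,0.8], [-0.37,0.54,-0.43]]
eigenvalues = [-0.74, 0.51, -0.02]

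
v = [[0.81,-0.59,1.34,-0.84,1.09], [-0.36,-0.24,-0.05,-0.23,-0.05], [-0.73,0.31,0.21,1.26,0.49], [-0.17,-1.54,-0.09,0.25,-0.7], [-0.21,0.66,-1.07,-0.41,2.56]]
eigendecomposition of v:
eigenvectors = [[(-0.64+0j), 0.72+0.00j, (0.72-0j), (-0.8+0j), (0.52+0j)], [-0.44+0.00j, (-0.07+0.1j), -0.07-0.10j, (0.36+0j), -0.06+0.00j], [0.28+0.00j, -0.17+0.59j, -0.17-0.59j, (0.1+0j), -0.12+0.00j], [(-0.56+0j), -0.20-0.12j, (-0.2+0.12j), -0.39+0.00j, -0.23+0.00j], [0.06+0.00j, (-0.15+0.15j), -0.15-0.15j, (-0.26+0j), (0.81+0j)]]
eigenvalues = [(-1.02+0j), (0.56+1.38j), (0.56-1.38j), (0.85+0j), (2.65+0j)]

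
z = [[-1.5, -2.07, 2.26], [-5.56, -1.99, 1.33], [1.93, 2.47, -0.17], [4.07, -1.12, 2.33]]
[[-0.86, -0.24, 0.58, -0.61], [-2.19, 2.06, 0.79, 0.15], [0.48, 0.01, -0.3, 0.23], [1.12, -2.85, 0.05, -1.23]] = z@[[0.38, -0.54, -0.09, -0.14], [-0.12, 0.42, -0.04, 0.19], [-0.24, -0.08, 0.16, -0.19]]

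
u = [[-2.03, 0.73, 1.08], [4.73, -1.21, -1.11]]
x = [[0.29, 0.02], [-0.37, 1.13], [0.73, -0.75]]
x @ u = [[-0.49,0.19,0.29], [6.1,-1.64,-1.65], [-5.03,1.44,1.62]]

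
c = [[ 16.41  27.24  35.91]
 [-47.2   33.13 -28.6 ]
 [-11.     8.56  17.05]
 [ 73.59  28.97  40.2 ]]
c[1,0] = -47.2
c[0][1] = 27.24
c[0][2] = 35.91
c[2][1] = 8.56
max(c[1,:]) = 33.13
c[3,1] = 28.97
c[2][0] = -11.0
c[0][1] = 27.24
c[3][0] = 73.59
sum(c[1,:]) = -42.67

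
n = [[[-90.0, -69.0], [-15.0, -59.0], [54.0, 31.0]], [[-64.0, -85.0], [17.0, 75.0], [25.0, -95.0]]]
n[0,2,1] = 31.0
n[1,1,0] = 17.0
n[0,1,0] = -15.0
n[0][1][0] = -15.0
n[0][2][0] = 54.0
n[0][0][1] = -69.0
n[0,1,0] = -15.0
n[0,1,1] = -59.0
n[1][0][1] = -85.0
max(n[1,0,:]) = -64.0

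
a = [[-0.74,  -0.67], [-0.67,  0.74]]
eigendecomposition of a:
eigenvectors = [[-0.93, 0.36], [-0.36, -0.93]]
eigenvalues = [-1.0, 1.0]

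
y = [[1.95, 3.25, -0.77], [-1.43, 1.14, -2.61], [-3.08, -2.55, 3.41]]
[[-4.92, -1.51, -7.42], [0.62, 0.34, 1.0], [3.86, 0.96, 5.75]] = y @ [[-0.69, -0.20, -1.04], [-1.19, -0.39, -1.8], [-0.38, -0.19, -0.6]]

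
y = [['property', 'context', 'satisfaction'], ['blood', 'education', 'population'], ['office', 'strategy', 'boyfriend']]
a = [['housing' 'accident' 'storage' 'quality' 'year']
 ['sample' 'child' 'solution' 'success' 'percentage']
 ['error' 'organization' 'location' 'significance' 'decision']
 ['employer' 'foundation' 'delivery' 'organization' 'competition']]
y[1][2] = 'population'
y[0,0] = 'property'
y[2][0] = 'office'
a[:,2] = ['storage', 'solution', 'location', 'delivery']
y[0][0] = 'property'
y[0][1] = 'context'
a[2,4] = 'decision'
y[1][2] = 'population'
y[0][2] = 'satisfaction'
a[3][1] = 'foundation'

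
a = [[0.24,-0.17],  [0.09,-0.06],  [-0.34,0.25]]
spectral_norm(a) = 0.53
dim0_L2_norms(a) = [0.43, 0.31]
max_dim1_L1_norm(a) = 0.59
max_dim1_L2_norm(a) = 0.42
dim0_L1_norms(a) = [0.67, 0.48]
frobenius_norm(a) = 0.53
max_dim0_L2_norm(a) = 0.43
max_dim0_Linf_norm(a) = 0.34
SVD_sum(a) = [[0.24, -0.17], [0.09, -0.06], [-0.34, 0.25]] + [[0.0, 0.0],[0.00, 0.0],[0.0, 0.00]]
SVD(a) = [[-0.56,-0.50], [-0.21,-0.69], [0.80,-0.52]] @ diag([0.5256078248097242, 0.006034442707505252]) @ [[-0.81, 0.59], [-0.59, -0.81]]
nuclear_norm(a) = 0.53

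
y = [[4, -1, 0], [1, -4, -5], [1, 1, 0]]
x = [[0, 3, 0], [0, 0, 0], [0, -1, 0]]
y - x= [[4, -4, 0], [1, -4, -5], [1, 2, 0]]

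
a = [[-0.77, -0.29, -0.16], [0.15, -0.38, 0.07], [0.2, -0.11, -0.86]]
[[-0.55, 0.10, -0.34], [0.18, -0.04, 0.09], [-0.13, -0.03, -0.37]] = a @ [[0.7, -0.14, 0.33], [-0.14, 0.04, 0.0], [0.33, 0.00, 0.51]]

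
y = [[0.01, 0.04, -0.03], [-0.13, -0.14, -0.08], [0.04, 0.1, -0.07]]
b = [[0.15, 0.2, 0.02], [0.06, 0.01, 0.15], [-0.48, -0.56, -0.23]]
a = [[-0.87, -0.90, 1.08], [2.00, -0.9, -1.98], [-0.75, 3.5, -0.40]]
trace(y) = -0.20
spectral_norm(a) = 3.92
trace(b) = -0.07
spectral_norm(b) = 0.82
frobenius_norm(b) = 0.83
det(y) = -0.00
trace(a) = -2.17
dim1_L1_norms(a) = [2.85, 4.88, 4.65]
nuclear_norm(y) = 0.34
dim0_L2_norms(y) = [0.14, 0.18, 0.11]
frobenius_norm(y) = 0.25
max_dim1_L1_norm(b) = 1.27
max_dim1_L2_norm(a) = 3.6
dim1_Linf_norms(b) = [0.2, 0.15, 0.56]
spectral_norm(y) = 0.22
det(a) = -1.57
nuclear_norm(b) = 0.96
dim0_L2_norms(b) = [0.51, 0.59, 0.28]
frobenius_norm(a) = 4.94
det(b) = 0.00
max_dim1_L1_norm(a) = 4.88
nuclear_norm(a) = 7.06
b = a @ y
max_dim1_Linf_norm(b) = 0.56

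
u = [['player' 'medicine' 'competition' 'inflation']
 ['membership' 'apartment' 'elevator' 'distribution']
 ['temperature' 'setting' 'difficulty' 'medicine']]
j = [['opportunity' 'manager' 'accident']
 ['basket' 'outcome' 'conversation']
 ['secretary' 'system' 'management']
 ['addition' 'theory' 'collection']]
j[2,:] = ['secretary', 'system', 'management']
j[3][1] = 'theory'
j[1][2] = 'conversation'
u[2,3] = 'medicine'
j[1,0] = 'basket'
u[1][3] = 'distribution'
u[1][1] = 'apartment'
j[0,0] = 'opportunity'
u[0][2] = 'competition'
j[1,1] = 'outcome'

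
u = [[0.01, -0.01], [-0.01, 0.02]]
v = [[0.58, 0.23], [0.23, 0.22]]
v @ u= [[0.00, -0.0], [0.00, 0.0]]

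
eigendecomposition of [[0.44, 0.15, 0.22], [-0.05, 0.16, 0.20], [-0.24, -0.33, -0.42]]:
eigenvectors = [[-0.92, -0.16, -0.07], [0.38, -0.56, -0.74], [0.13, 0.81, 0.66]]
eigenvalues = [0.35, -0.14, -0.02]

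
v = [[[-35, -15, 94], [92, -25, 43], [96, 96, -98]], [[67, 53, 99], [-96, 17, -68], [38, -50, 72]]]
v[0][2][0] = 96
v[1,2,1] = -50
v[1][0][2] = 99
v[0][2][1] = 96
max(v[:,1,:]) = 92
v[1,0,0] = 67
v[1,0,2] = 99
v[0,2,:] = [96, 96, -98]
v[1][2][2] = 72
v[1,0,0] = 67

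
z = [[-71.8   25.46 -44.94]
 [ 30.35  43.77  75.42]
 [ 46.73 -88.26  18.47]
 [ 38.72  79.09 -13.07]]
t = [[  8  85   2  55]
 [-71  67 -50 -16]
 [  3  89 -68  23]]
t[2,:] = [3, 89, -68, 23]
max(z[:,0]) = 46.73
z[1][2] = 75.42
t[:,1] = [85, 67, 89]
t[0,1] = 85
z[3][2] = -13.07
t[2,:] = [3, 89, -68, 23]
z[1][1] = 43.77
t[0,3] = 55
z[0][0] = -71.8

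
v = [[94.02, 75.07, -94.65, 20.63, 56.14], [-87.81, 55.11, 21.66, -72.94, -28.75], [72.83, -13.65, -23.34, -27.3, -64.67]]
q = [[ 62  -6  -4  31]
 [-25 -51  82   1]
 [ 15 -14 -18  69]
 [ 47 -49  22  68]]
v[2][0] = 72.83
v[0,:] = [94.02, 75.07, -94.65, 20.63, 56.14]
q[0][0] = 62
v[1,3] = -72.94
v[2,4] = -64.67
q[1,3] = 1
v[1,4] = -28.75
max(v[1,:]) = 55.11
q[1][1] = -51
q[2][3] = 69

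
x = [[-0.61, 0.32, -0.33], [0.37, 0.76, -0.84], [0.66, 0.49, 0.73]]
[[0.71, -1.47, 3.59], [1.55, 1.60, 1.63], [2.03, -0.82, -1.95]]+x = [[0.1, -1.15, 3.26], [1.92, 2.36, 0.79], [2.69, -0.33, -1.22]]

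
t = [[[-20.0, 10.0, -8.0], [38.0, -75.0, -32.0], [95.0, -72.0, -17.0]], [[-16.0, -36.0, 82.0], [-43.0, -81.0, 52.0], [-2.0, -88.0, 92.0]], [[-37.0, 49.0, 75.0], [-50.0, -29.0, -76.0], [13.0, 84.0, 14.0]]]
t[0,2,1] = -72.0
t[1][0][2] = 82.0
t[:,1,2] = [-32.0, 52.0, -76.0]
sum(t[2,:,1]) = 104.0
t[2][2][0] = 13.0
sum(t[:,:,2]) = 182.0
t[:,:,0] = [[-20.0, 38.0, 95.0], [-16.0, -43.0, -2.0], [-37.0, -50.0, 13.0]]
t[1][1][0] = -43.0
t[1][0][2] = 82.0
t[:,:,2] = [[-8.0, -32.0, -17.0], [82.0, 52.0, 92.0], [75.0, -76.0, 14.0]]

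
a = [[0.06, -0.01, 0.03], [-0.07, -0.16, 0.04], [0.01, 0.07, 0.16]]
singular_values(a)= [0.19, 0.16, 0.06]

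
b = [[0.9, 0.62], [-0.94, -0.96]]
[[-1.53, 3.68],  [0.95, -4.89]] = b @ [[-3.14, 1.79],  [2.09, 3.34]]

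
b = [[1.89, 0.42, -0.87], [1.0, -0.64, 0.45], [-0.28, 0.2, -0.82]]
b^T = [[1.89, 1.00, -0.28], [0.42, -0.64, 0.2], [-0.87, 0.45, -0.82]]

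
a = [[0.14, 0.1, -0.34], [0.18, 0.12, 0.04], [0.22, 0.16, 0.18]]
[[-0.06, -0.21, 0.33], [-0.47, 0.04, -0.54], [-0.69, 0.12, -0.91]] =a@[[-1.83, 0.57, -2.86],[-0.89, -0.74, 0.48],[-0.83, 0.64, -2.01]]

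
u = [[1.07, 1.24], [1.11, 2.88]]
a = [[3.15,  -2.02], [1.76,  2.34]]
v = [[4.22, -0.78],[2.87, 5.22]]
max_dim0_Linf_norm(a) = 3.15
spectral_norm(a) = 3.76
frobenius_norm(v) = 7.34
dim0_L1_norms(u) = [2.18, 4.12]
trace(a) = 5.49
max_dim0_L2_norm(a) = 3.61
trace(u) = 3.95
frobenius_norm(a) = 4.75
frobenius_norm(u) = 3.49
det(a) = 10.93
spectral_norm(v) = 6.22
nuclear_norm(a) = 6.67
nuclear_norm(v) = 10.12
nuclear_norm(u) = 3.95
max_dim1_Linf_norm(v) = 5.22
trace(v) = 9.44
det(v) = 24.27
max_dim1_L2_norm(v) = 5.96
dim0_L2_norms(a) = [3.61, 3.09]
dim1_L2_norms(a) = [3.74, 2.93]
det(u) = 1.71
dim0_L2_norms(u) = [1.54, 3.14]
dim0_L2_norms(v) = [5.1, 5.28]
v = a + u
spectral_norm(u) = 3.46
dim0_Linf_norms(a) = [3.15, 2.34]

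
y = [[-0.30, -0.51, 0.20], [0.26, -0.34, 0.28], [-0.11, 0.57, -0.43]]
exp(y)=[[0.69,-0.33,0.09],  [0.18,0.72,0.21],  [-0.02,0.41,0.70]]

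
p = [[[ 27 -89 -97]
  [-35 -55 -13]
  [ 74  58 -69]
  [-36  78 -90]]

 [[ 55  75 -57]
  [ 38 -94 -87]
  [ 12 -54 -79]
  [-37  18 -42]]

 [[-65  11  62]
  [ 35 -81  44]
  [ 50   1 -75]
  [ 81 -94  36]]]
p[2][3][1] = -94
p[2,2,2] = -75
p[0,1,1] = -55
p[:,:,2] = [[-97, -13, -69, -90], [-57, -87, -79, -42], [62, 44, -75, 36]]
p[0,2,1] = 58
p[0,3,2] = -90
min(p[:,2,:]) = -79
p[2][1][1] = -81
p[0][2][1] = 58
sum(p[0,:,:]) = -247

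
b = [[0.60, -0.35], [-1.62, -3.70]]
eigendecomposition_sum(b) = [[0.71, -0.06], [-0.26, 0.02]] + [[-0.11, -0.29], [-1.36, -3.72]]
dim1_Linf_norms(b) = [0.6, 3.7]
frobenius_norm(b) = 4.10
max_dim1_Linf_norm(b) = 3.7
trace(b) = -3.10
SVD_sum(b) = [[-0.03, -0.08], [-1.61, -3.71]] + [[0.63, -0.27], [-0.01, 0.01]]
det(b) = -2.79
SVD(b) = [[0.02,1.0], [1.00,-0.02]] @ diag([4.039924139872517, 0.6898644389119506]) @ [[-0.4, -0.92],[0.92, -0.40]]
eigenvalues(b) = [0.73, -3.83]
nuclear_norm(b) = 4.73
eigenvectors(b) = [[0.94, 0.08], [-0.34, 1.00]]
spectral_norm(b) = 4.04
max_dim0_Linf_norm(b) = 3.7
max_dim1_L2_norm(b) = 4.04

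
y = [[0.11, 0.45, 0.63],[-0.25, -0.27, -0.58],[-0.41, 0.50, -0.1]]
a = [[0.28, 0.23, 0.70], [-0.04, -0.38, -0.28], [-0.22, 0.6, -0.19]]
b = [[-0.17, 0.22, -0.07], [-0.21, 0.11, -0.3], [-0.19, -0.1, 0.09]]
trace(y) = -0.26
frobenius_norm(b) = 0.53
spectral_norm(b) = 0.45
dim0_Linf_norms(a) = [0.28, 0.6, 0.7]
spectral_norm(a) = 0.88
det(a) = 0.00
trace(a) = -0.29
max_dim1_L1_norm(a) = 1.21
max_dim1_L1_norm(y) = 1.19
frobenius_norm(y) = 1.23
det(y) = -0.02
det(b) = 0.02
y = b + a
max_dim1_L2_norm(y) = 0.78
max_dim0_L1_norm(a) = 1.21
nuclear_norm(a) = 1.60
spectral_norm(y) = 1.03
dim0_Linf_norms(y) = [0.41, 0.5, 0.63]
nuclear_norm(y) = 1.72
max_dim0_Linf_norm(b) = 0.3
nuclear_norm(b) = 0.85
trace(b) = 0.03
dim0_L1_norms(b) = [0.57, 0.43, 0.46]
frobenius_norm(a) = 1.14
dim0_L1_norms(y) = [0.77, 1.22, 1.31]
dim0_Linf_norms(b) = [0.21, 0.22, 0.3]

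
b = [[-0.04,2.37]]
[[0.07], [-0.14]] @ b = [[-0.0,0.17], [0.01,-0.33]]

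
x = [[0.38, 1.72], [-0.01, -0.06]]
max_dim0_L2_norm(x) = 1.72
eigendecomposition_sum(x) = [[0.38,1.64], [-0.01,-0.04]] + [[0.00, 0.08], [-0.00, -0.02]]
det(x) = -0.01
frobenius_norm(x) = 1.76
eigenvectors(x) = [[1.00, -0.97],[-0.03, 0.22]]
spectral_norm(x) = 1.76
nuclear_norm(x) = 1.77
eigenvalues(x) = [0.34, -0.02]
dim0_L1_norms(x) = [0.39, 1.78]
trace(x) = 0.32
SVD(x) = [[-1.0,0.03], [0.03,1.0]] @ diag([1.7625237317565452, 0.0031772621832552536]) @ [[-0.22, -0.98], [0.98, -0.22]]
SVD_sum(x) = [[0.38, 1.72], [-0.01, -0.06]] + [[0.0,-0.0], [0.00,-0.0]]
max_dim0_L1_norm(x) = 1.78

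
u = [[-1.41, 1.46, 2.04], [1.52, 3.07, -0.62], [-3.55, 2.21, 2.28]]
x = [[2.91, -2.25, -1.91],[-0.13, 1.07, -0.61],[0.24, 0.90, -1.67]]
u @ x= [[-3.80, 6.57, -1.60], [3.88, -0.69, -3.74], [-10.07, 12.40, 1.62]]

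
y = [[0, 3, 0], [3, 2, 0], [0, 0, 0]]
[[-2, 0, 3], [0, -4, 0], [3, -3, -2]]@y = [[0, -6, 0], [-12, -8, 0], [-9, 3, 0]]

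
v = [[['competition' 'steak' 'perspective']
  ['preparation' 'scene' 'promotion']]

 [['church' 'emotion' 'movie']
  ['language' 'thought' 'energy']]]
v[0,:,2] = ['perspective', 'promotion']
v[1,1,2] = 'energy'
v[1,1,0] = 'language'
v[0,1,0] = 'preparation'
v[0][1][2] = 'promotion'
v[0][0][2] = 'perspective'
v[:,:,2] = [['perspective', 'promotion'], ['movie', 'energy']]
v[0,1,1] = 'scene'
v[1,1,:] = ['language', 'thought', 'energy']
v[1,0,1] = 'emotion'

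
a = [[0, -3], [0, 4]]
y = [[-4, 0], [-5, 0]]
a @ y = [[15, 0], [-20, 0]]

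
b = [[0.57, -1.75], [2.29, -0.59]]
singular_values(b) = [2.66, 1.38]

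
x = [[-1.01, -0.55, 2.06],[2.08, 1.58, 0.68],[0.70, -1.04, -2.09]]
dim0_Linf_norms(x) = [2.08, 1.58, 2.09]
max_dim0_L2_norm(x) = 3.01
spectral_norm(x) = 3.19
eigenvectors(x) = [[0.24-0.43j,0.24+0.43j,-0.67+0.00j], [-0.81+0.00j,(-0.81-0j),0.20+0.00j], [(0.25-0.22j),0.25+0.22j,0.71+0.00j]]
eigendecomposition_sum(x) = [[-0.02+0.61j, (-0.43+0.34j), (0.1+0.48j)], [0.90-0.45j, (0.84+0.35j), 0.61-0.52j], [(-0.16+0.39j), (-0.36+0.12j), -0.05+0.33j]] + [[-0.02-0.61j, (-0.43-0.34j), (0.1-0.48j)], [0.90+0.45j, (0.84-0.35j), 0.61+0.52j], [(-0.16-0.39j), (-0.36-0.12j), (-0.05-0.33j)]] + [[-0.96+0.00j, 0.31+0.00j, (1.87-0j)], [0.28-0.00j, (-0.09-0j), -0.55+0.00j], [(1.02-0j), (-0.33-0j), (-1.99+0j)]]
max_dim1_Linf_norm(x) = 2.09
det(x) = -6.77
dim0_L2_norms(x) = [2.42, 1.97, 3.01]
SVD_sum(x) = [[-0.78,0.29,2.03], [-0.04,0.01,0.09], [0.83,-0.31,-2.15]] + [[-0.52, -0.46, -0.13],[1.98, 1.74, 0.51],[-0.41, -0.36, -0.1]] + [[0.29,-0.38,0.17], [0.14,-0.18,0.08], [0.28,-0.37,0.16]]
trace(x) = -1.52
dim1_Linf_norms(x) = [2.06, 2.08, 2.09]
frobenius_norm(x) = 4.33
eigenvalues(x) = [(0.76+1.29j), (0.76-1.29j), (-3.04+0j)]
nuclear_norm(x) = 6.78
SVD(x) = [[-0.69, 0.25, 0.68],[-0.03, -0.95, 0.32],[0.73, 0.20, 0.66]] @ diag([3.193693179952571, 2.834185897559785, 0.7475387417369574]) @ [[0.36, -0.13, -0.92], [-0.74, -0.65, -0.19], [0.57, -0.75, 0.33]]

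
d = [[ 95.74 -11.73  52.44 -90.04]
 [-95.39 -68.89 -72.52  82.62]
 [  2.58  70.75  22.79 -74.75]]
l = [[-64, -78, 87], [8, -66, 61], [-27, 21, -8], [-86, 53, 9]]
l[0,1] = -78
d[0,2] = 52.44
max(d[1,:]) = 82.62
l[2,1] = 21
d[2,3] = -74.75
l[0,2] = 87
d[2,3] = -74.75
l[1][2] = 61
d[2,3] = -74.75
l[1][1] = -66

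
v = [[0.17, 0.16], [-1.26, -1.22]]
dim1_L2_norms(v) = [0.23, 1.75]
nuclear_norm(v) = 1.77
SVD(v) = [[-0.13, 0.99], [0.99, 0.13]] @ diag([1.7693188672695137, 0.0032780976381893414]) @ [[-0.72, -0.70], [0.70, -0.72]]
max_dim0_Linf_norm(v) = 1.26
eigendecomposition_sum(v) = [[0.01, 0.0], [-0.01, -0.00]] + [[0.16, 0.16], [-1.25, -1.22]]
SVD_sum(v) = [[0.17, 0.16],  [-1.26, -1.22]] + [[0.0, -0.00], [0.00, -0.0]]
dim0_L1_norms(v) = [1.43, 1.38]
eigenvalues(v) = [0.01, -1.06]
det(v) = -0.01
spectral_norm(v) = 1.77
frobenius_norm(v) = 1.77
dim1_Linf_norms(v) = [0.17, 1.26]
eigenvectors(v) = [[0.7, -0.13], [-0.72, 0.99]]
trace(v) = -1.05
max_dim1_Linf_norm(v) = 1.26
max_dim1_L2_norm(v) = 1.75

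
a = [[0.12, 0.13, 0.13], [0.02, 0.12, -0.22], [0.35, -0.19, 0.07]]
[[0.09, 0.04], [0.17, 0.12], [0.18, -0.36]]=a@[[0.84, -0.51], [0.41, 0.91], [-0.47, -0.10]]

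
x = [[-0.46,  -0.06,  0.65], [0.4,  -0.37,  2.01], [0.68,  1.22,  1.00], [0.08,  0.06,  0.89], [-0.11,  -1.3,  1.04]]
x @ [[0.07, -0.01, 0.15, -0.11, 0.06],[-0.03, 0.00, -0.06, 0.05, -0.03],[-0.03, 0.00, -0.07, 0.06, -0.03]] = [[-0.05,0.0,-0.11,0.09,-0.05], [-0.02,-0.0,-0.06,0.06,-0.03], [-0.02,-0.01,-0.04,0.05,-0.03], [-0.02,-0.00,-0.05,0.05,-0.02], [0.00,0.00,-0.01,0.01,0.00]]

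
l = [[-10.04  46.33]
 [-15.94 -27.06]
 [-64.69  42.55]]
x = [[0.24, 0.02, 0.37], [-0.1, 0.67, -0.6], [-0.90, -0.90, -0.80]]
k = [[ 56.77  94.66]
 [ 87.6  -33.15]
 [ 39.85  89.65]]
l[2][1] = 42.55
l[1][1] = -27.06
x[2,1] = -0.899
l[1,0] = -15.94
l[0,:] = [-10.04, 46.33]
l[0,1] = 46.33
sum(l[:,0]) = -90.66999999999999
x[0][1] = 0.024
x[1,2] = -0.6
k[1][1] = -33.15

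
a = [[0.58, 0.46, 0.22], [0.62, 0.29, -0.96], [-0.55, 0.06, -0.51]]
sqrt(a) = [[0.92,0.21,0.47], [-0.01,0.74,-1.17], [-0.55,0.22,0.08]]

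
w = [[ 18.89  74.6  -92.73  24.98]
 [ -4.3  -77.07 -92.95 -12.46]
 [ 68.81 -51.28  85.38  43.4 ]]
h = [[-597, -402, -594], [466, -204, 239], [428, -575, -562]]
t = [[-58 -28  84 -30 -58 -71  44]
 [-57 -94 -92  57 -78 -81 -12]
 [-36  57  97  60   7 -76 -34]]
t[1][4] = -78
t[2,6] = -34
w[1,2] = -92.95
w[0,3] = 24.98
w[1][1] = -77.07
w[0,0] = 18.89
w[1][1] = -77.07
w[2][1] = -51.28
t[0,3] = -30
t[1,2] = -92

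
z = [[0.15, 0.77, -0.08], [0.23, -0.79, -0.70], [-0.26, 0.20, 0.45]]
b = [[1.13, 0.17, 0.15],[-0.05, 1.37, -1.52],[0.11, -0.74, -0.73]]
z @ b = [[0.12, 1.14, -1.09], [0.22, -0.53, 1.75], [-0.25, -0.1, -0.67]]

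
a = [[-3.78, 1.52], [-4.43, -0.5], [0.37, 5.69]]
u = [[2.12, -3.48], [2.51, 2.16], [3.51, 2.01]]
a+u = [[-1.66, -1.96], [-1.92, 1.66], [3.88, 7.7]]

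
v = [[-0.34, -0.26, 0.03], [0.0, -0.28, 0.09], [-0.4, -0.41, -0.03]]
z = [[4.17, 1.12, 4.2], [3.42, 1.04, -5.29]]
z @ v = [[-3.10, -3.12, 0.1], [0.95, 0.99, 0.35]]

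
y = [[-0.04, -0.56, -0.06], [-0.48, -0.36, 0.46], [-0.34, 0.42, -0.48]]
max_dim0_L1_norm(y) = 1.34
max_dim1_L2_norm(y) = 0.76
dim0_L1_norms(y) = [0.86, 1.34, 1.0]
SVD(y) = [[-0.43, -0.08, -0.9], [-0.67, 0.7, 0.26], [0.61, 0.71, -0.36]] @ diag([0.9422491443533223, 0.5813892727902922, 0.4323806927347788]) @ [[0.14, 0.78, -0.61], [-0.99, 0.16, -0.02], [0.08, 0.6, 0.79]]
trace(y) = -0.88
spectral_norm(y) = 0.94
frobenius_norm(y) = 1.19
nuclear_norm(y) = 1.96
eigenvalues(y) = [0.52, -0.51, -0.89]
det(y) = 0.24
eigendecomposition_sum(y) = [[0.25,-0.21,-0.11],[-0.23,0.19,0.10],[-0.18,0.15,0.08]] + [[-0.24,-0.01,-0.32], [-0.18,-0.01,-0.24], [-0.20,-0.01,-0.26]] + [[-0.04, -0.34, 0.37], [-0.07, -0.55, 0.6], [0.03, 0.28, -0.3]]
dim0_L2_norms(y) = [0.59, 0.79, 0.67]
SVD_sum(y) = [[-0.06, -0.32, 0.25], [-0.09, -0.49, 0.38], [0.08, 0.45, -0.35]] + [[0.05, -0.01, 0.00], [-0.4, 0.06, -0.01], [-0.41, 0.06, -0.01]] + [[-0.03, -0.23, -0.31],[0.01, 0.07, 0.09],[-0.01, -0.09, -0.12]]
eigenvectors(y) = [[-0.65, 0.67, -0.49],[0.60, 0.51, -0.78],[0.47, 0.54, 0.4]]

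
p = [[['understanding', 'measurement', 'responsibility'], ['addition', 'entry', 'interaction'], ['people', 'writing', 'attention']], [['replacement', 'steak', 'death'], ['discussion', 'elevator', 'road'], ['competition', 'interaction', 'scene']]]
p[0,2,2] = 'attention'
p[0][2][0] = 'people'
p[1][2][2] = 'scene'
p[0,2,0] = 'people'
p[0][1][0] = 'addition'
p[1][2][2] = 'scene'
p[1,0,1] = 'steak'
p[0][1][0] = 'addition'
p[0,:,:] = [['understanding', 'measurement', 'responsibility'], ['addition', 'entry', 'interaction'], ['people', 'writing', 'attention']]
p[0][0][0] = 'understanding'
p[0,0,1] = 'measurement'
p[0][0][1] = 'measurement'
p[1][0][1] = 'steak'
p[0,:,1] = ['measurement', 'entry', 'writing']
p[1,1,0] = 'discussion'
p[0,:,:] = [['understanding', 'measurement', 'responsibility'], ['addition', 'entry', 'interaction'], ['people', 'writing', 'attention']]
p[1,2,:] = ['competition', 'interaction', 'scene']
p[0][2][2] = 'attention'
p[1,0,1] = 'steak'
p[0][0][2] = 'responsibility'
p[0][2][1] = 'writing'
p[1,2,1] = 'interaction'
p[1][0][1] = 'steak'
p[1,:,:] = [['replacement', 'steak', 'death'], ['discussion', 'elevator', 'road'], ['competition', 'interaction', 'scene']]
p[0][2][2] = 'attention'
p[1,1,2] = 'road'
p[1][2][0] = 'competition'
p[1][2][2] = 'scene'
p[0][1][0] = 'addition'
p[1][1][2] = 'road'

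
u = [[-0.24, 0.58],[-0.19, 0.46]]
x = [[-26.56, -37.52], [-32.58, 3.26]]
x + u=[[-26.80, -36.94], [-32.77, 3.72]]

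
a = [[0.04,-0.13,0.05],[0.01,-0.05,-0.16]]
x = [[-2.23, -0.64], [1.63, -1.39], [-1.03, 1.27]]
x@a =[[-0.1, 0.32, -0.01], [0.05, -0.14, 0.3], [-0.03, 0.07, -0.25]]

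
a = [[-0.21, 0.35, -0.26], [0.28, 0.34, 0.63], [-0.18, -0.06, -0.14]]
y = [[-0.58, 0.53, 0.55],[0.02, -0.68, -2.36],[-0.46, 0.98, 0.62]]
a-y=[[0.37,  -0.18,  -0.81], [0.26,  1.02,  2.99], [0.28,  -1.04,  -0.76]]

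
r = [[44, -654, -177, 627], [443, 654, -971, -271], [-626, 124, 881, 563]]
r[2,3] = 563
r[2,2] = 881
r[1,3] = -271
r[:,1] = [-654, 654, 124]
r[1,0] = 443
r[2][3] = 563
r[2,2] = 881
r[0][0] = 44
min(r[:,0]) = -626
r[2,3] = 563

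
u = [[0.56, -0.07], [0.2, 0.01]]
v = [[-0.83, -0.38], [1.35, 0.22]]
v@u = [[-0.54, 0.05], [0.8, -0.09]]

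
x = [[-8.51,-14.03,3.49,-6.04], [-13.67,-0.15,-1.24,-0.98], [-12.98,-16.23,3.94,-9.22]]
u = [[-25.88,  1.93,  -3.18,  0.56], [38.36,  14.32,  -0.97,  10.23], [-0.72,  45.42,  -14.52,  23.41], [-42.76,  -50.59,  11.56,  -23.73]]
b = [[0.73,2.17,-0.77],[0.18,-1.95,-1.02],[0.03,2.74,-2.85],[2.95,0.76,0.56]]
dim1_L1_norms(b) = [3.67, 3.15, 5.62, 4.27]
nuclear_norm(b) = 9.87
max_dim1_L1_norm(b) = 5.62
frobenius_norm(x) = 32.24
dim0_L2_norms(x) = [20.68, 21.45, 5.41, 11.07]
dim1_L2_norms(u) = [26.15, 42.22, 53.13, 71.31]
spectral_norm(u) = 91.61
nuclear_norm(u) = 138.99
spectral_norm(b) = 4.65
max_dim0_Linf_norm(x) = 16.23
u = b @ x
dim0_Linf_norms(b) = [2.95, 2.74, 2.85]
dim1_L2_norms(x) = [17.83, 13.76, 23.07]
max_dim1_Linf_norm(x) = 16.23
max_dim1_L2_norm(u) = 71.31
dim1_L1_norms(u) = [31.55, 63.88, 84.07, 128.64]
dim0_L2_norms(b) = [3.04, 4.07, 3.17]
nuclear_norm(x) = 42.60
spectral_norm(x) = 30.22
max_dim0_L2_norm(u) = 69.51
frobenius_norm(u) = 101.85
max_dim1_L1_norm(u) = 128.64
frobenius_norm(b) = 5.99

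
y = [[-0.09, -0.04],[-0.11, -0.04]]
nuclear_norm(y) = 0.16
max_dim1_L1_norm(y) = 0.15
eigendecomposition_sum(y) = [[-0.09,-0.04], [-0.11,-0.04]] + [[0.0, -0.00], [-0.0, 0.00]]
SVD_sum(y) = [[-0.09,-0.04], [-0.11,-0.04]] + [[0.00, -0.0], [-0.0, 0.0]]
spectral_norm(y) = 0.15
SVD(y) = [[-0.64, -0.77], [-0.77, 0.64]] @ diag([0.1528810568053765, 0.005232826203042485]) @ [[0.93, 0.37], [-0.37, 0.93]]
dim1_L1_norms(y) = [0.13, 0.15]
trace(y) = -0.13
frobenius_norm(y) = 0.15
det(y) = -0.00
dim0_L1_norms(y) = [0.2, 0.08]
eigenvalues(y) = [-0.14, 0.01]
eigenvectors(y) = [[-0.66,0.39], [-0.75,-0.92]]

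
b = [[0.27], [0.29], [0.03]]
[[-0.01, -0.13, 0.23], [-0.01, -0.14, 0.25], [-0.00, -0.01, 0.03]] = b @ [[-0.04, -0.48, 0.86]]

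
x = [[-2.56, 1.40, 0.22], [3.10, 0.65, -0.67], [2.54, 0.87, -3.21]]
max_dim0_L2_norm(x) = 4.76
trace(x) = -5.12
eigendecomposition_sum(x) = [[0.32, 0.46, -0.05], [0.87, 1.26, -0.14], [0.33, 0.48, -0.05]] + [[-2.25, 0.50, 0.84],[2.00, -0.44, -0.75],[4.03, -0.89, -1.51]] + [[-0.63,0.44,-0.57], [0.23,-0.17,0.21], [-1.82,1.29,-1.65]]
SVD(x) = [[-0.41,0.75,0.52], [0.56,-0.24,0.79], [0.72,0.61,-0.33]] @ diag([5.401256070954473, 2.4460531014267852, 1.182901974373983]) @ [[0.85, 0.08, -0.51], [-0.46, 0.58, -0.67], [0.25, 0.81, 0.54]]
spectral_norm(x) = 5.40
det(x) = 15.63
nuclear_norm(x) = 9.03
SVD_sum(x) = [[-1.87, -0.17, 1.13], [2.6, 0.24, -1.56], [3.32, 0.31, -2.0]] + [[-0.84, 1.08, -1.23],[0.27, -0.34, 0.39],[-0.68, 0.88, -1.00]] + [[0.15, 0.49, 0.33], [0.23, 0.75, 0.5], [-0.10, -0.31, -0.21]]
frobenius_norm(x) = 6.05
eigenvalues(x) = [1.52, -4.2, -2.45]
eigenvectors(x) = [[-0.32, -0.45, 0.32], [-0.89, 0.4, -0.12], [-0.34, 0.80, 0.94]]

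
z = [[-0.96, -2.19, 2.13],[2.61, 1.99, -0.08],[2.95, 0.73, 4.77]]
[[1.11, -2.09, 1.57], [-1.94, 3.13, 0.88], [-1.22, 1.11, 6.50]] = z@[[-0.76, 1.28, -0.08], [0.03, -0.13, 0.60], [0.21, -0.54, 1.32]]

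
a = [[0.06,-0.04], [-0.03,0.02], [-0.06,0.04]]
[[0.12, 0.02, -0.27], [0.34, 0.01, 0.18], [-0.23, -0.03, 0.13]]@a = [[0.02, -0.02], [0.01, -0.01], [-0.02, 0.01]]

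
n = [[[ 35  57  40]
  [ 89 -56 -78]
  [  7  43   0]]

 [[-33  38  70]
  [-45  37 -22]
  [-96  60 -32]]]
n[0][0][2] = 40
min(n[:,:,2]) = -78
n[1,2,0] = -96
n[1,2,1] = 60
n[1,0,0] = -33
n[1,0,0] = -33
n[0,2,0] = 7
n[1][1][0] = -45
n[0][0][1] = 57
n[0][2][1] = 43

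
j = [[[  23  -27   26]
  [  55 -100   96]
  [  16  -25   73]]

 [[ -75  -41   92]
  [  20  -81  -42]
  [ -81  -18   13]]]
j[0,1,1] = -100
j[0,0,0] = 23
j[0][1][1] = -100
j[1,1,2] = -42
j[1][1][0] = 20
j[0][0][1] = -27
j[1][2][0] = -81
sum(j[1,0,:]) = -24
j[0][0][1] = -27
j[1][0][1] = -41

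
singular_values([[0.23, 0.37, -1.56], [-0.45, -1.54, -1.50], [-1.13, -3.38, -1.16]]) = [4.27, 1.79, 0.0]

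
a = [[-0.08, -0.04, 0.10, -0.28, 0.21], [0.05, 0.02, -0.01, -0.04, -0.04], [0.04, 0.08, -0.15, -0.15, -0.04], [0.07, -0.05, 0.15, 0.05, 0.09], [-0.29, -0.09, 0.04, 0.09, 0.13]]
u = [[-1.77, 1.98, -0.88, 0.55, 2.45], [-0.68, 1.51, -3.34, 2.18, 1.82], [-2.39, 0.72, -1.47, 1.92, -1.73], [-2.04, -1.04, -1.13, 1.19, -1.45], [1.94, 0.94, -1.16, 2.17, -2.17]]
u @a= [[-0.47, -0.21, 0.12, 0.80, -0.05], [-0.38, -0.48, 0.82, 0.90, 0.36], [0.8, 0.05, 0.19, 0.8, -0.52], [0.57, 0.04, 0.10, 0.71, -0.42], [0.63, -0.06, 0.60, -0.49, 0.33]]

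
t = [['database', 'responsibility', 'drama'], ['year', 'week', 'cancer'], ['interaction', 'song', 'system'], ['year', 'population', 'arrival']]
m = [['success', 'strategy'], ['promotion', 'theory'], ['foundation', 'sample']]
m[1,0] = 'promotion'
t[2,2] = 'system'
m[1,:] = ['promotion', 'theory']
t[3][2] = 'arrival'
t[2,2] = 'system'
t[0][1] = 'responsibility'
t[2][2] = 'system'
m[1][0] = 'promotion'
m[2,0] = 'foundation'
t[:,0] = ['database', 'year', 'interaction', 'year']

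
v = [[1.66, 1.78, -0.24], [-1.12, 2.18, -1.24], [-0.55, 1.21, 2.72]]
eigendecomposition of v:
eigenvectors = [[-0.14+0.62j, -0.14-0.62j, (-0.64+0j)], [-0.66+0.00j, (-0.66-0j), (-0.29+0j)], [-0.01+0.40j, (-0.01-0.4j), 0.71+0.00j]]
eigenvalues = [(1.92+1.82j), (1.92-1.82j), (2.73+0j)]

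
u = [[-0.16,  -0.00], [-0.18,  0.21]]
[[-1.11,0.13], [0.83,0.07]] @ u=[[0.15, 0.03], [-0.15, 0.01]]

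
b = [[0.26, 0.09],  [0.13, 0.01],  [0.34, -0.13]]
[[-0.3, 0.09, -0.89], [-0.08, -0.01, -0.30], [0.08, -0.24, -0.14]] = b@[[-0.50, -0.16, -2.0], [-1.9, 1.46, -4.14]]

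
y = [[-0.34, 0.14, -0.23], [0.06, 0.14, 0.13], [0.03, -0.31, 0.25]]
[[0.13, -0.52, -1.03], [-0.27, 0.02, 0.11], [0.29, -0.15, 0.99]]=y @ [[-0.68,2.08,1.09], [-1.31,0.02,-1.50], [-0.37,-0.81,1.97]]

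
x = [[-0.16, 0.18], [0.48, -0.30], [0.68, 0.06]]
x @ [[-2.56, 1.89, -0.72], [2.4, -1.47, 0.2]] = [[0.84, -0.57, 0.15], [-1.95, 1.35, -0.41], [-1.6, 1.20, -0.48]]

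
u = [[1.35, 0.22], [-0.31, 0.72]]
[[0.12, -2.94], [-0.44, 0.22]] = u @ [[0.18, -2.08], [-0.54, -0.59]]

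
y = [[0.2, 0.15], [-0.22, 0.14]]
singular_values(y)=[0.3, 0.21]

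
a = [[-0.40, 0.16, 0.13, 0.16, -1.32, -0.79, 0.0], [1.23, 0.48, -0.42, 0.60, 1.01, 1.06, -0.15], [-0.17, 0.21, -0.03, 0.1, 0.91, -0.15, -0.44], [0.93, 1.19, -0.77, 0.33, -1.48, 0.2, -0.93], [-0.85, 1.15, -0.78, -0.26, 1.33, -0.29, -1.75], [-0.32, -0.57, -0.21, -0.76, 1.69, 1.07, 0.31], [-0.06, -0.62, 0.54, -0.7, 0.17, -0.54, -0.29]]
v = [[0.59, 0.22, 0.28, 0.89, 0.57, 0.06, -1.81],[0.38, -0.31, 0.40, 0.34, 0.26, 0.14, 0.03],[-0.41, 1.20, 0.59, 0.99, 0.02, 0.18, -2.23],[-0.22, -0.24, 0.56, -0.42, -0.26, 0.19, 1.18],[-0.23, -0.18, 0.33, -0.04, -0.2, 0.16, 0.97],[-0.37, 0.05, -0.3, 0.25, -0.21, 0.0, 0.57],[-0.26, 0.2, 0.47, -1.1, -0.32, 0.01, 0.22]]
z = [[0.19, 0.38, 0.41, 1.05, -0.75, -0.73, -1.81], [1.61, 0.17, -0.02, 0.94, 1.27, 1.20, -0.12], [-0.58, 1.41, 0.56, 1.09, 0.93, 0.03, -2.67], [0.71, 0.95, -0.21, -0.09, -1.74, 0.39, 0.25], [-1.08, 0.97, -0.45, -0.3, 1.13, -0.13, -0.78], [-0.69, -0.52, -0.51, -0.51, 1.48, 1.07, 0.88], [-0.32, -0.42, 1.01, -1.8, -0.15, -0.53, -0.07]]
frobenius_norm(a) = 5.35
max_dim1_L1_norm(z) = 7.27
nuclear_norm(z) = 14.54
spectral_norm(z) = 4.27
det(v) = 0.00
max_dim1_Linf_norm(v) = 2.23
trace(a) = 2.49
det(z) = -15.73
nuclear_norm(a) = 10.75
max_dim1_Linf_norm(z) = 2.67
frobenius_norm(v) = 4.37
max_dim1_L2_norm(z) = 3.44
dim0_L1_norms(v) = [2.46, 2.4, 2.93, 4.03, 1.84, 0.74, 7.01]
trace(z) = 2.96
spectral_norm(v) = 3.81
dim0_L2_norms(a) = [1.84, 1.94, 1.32, 1.28, 3.23, 1.83, 2.08]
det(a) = -0.00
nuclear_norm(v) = 7.47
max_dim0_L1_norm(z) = 7.45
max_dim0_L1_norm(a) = 7.91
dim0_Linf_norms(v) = [0.59, 1.2, 0.59, 1.1, 0.57, 0.19, 2.23]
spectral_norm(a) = 3.48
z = a + v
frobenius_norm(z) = 6.59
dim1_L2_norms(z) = [2.41, 2.56, 3.44, 2.17, 2.07, 2.32, 2.2]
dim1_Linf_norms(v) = [1.81, 0.4, 2.23, 1.18, 0.97, 0.57, 1.1]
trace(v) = 0.47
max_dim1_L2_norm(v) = 2.82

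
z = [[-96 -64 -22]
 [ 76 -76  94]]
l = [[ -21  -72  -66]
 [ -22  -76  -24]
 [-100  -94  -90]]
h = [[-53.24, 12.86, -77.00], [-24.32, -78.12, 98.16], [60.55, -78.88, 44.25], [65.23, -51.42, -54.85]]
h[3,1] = -51.42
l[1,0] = -22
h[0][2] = -77.0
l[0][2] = -66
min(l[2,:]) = -100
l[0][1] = -72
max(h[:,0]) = 65.23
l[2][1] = -94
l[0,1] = -72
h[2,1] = -78.88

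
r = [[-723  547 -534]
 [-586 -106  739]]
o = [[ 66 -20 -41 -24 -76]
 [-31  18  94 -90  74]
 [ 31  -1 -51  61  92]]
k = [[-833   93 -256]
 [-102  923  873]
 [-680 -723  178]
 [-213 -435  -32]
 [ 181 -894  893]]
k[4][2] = 893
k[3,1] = -435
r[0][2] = -534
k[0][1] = 93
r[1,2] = 739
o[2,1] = -1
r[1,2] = 739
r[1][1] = -106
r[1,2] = 739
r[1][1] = -106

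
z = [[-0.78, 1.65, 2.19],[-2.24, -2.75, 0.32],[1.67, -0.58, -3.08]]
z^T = [[-0.78,-2.24,1.67], [1.65,-2.75,-0.58], [2.19,0.32,-3.08]]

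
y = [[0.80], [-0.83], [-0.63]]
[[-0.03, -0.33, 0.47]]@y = [[-0.05]]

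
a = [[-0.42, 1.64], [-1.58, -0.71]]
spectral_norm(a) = 1.85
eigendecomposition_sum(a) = [[-0.21+0.83j,(0.82+0.29j)],  [(-0.79-0.28j),(-0.36+0.78j)]] + [[(-0.21-0.83j), 0.82-0.29j], [(-0.79+0.28j), -0.36-0.78j]]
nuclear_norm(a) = 3.41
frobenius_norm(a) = 2.42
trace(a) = -1.13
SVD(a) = [[-0.66, 0.75], [0.75, 0.66]] @ diag([1.8543314600526402, 1.558189602153423]) @ [[-0.49, -0.87], [-0.87, 0.49]]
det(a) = 2.89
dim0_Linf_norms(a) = [1.58, 1.64]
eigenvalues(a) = [(-0.56+1.6j), (-0.56-1.6j)]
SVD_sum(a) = [[0.60,1.06], [-0.69,-1.21]] + [[-1.02,  0.58], [-0.89,  0.5]]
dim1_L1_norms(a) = [2.06, 2.29]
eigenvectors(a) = [[0.71+0.00j, (0.71-0j)], [-0.06+0.70j, (-0.06-0.7j)]]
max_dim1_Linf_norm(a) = 1.64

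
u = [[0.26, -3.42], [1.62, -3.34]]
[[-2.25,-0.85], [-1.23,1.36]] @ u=[[-1.96, 10.53], [1.88, -0.34]]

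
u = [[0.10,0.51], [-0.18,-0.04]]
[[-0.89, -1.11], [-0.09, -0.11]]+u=[[-0.79, -0.60], [-0.27, -0.15]]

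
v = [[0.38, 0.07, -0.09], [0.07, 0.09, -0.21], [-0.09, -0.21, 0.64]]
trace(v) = 1.11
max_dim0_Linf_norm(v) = 0.64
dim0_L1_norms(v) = [0.54, 0.37, 0.94]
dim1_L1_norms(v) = [0.54, 0.37, 0.94]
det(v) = 0.00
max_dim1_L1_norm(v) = 0.94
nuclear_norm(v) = 1.11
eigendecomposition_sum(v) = [[0.06,0.07,-0.19], [0.07,0.08,-0.22], [-0.19,-0.22,0.61]] + [[0.32, 0.0, 0.10], [0.0, 0.0, 0.00], [0.1, 0.0, 0.03]] + [[0.00,-0.0,-0.00], [-0.0,0.01,0.00], [-0.0,0.00,0.0]]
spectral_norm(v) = 0.74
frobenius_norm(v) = 0.82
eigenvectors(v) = [[0.29, 0.95, -0.11], [0.32, 0.01, 0.95], [-0.9, 0.30, 0.3]]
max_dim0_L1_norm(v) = 0.94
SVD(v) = [[-0.29, 0.95, -0.11],[-0.32, 0.01, 0.95],[0.9, 0.30, 0.30]] @ diag([0.7431168981965328, 0.35192845012582263, 0.0149546516776442]) @ [[-0.29,  -0.32,  0.9], [0.95,  0.01,  0.3], [-0.11,  0.95,  0.3]]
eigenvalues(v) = [0.74, 0.35, 0.01]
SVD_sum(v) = [[0.06, 0.07, -0.19], [0.07, 0.08, -0.22], [-0.19, -0.22, 0.61]] + [[0.32, 0.0, 0.1], [0.00, 0.0, 0.00], [0.1, 0.0, 0.03]] + [[0.00,  -0.00,  -0.00], [-0.00,  0.01,  0.00], [-0.00,  0.0,  0.00]]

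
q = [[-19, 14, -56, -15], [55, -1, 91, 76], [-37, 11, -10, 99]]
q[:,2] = [-56, 91, -10]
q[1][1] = -1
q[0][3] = -15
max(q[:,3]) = 99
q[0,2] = -56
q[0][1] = 14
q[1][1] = -1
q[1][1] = -1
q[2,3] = 99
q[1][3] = 76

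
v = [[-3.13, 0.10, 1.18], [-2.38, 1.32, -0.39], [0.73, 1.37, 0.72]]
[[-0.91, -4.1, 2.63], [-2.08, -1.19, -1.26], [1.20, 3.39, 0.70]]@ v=[[14.53, -1.9, 2.42],[8.42, -3.50, -2.9],[-11.31, 5.55, 0.60]]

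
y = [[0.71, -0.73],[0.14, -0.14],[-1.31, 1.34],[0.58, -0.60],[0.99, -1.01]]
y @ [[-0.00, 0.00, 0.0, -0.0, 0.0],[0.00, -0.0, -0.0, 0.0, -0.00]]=[[0.00, 0.00, 0.0, 0.0, 0.0], [0.0, 0.00, 0.00, 0.0, 0.0], [0.0, 0.00, 0.00, 0.00, 0.00], [0.00, 0.00, 0.0, 0.00, 0.0], [0.0, 0.0, 0.00, 0.0, 0.0]]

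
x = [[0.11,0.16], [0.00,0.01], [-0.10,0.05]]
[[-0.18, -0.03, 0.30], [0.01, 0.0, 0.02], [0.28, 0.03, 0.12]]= x@[[-2.54, -0.28, -0.22], [0.61, 0.03, 2.01]]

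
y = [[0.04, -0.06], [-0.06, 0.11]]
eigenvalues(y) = [0.01, 0.14]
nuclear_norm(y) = 0.15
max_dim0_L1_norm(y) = 0.17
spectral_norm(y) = 0.14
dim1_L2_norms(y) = [0.07, 0.13]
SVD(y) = [[-0.5, 0.87], [0.87, 0.50]] @ diag([0.14446221994724903, 0.005537780052750976]) @ [[-0.50, 0.87], [0.87, 0.5]]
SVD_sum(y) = [[0.04, -0.06],[-0.06, 0.11]] + [[0.00, 0.0], [0.00, 0.00]]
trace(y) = 0.15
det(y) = 0.00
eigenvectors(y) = [[-0.87, 0.50], [-0.50, -0.87]]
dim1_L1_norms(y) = [0.1, 0.17]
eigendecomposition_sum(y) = [[0.00, 0.0],[0.00, 0.0]] + [[0.04, -0.06], [-0.06, 0.11]]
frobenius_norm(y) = 0.14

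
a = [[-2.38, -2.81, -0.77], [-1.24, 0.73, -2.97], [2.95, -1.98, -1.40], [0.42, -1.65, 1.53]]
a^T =[[-2.38, -1.24, 2.95, 0.42], [-2.81, 0.73, -1.98, -1.65], [-0.77, -2.97, -1.4, 1.53]]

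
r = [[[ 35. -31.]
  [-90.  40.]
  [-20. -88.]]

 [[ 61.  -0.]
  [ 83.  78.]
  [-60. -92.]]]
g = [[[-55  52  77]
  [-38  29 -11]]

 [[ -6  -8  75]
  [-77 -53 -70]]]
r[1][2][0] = -60.0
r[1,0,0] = 61.0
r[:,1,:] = [[-90.0, 40.0], [83.0, 78.0]]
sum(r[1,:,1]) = -14.0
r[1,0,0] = 61.0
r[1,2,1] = -92.0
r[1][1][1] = 78.0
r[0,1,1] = 40.0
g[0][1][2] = -11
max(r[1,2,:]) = -60.0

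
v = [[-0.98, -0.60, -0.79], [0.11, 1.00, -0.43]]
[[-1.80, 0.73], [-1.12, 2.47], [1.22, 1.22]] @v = [[1.84,  1.81,  1.11], [1.37,  3.14,  -0.18], [-1.06,  0.49,  -1.49]]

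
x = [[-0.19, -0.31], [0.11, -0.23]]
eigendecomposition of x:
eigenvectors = [[0.86+0.00j,0.86-0.00j], [(0.06-0.51j),0.06+0.51j]]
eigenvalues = [(-0.21+0.18j), (-0.21-0.18j)]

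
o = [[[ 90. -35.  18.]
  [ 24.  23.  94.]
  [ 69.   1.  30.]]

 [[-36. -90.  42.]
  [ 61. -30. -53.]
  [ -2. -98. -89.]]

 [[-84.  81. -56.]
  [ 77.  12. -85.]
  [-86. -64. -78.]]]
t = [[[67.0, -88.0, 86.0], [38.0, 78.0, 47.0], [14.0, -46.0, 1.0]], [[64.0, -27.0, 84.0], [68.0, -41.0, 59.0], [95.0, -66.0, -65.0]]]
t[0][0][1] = -88.0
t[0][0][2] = 86.0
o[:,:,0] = [[90.0, 24.0, 69.0], [-36.0, 61.0, -2.0], [-84.0, 77.0, -86.0]]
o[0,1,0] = 24.0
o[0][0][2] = 18.0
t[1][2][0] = 95.0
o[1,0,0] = -36.0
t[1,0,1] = -27.0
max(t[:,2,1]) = -46.0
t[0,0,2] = 86.0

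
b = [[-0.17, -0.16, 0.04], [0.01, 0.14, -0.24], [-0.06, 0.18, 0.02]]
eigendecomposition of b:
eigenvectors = [[0.98+0.00j, -0.29+0.15j, -0.29-0.15j], [(0.11+0j), 0.70+0.00j, 0.70-0.00j], [0.19+0.00j, 0.15-0.62j, 0.15+0.62j]]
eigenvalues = [(-0.18+0j), (0.09+0.22j), (0.09-0.22j)]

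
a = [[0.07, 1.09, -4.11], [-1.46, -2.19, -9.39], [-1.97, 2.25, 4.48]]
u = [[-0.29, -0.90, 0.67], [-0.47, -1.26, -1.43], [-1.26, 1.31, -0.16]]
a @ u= [[4.65, -6.82, -0.85],[13.28, -8.23, 3.66],[-6.13, 4.81, -5.25]]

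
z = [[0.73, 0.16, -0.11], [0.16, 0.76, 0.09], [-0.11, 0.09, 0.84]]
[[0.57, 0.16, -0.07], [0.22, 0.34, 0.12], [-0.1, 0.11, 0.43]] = z@[[0.74, 0.14, -0.04], [0.14, 0.41, 0.11], [-0.04, 0.11, 0.50]]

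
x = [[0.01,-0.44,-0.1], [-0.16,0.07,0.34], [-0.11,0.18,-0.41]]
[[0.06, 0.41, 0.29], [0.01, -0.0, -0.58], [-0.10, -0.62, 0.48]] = x @ [[0.17, 1.10, 0.44], [-0.17, -1.08, -0.32], [0.13, 0.74, -1.44]]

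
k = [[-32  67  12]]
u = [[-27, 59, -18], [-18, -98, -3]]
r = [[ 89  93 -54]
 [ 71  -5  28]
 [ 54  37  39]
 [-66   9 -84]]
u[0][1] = 59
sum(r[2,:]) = 130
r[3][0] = -66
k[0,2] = 12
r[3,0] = -66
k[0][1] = 67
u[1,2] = -3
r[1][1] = -5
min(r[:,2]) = -84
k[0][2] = 12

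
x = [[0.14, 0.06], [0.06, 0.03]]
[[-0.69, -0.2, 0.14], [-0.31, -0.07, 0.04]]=x@[[-3.48, -2.99, 2.81], [-3.41, 3.72, -4.16]]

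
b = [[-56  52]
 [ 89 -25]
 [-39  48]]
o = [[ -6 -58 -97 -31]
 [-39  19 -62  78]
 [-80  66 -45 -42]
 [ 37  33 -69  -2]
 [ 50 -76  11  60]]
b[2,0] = -39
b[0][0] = -56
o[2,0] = -80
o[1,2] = -62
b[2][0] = -39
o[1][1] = 19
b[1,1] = -25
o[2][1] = 66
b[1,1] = -25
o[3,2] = -69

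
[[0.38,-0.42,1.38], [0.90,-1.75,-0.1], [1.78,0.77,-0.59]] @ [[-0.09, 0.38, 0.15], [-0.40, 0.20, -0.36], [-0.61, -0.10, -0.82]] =[[-0.71, -0.08, -0.92], [0.68, 0.00, 0.85], [-0.11, 0.89, 0.47]]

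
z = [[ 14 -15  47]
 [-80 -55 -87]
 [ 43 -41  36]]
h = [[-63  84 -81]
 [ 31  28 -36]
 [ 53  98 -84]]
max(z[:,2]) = 47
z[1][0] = -80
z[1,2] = -87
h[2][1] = 98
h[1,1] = 28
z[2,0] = 43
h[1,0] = 31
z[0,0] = 14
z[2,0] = 43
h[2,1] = 98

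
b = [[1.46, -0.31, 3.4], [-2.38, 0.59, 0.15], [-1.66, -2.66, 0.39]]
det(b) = 25.563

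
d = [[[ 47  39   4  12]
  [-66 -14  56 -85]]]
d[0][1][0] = -66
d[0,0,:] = [47, 39, 4, 12]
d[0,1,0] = -66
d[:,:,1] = [[39, -14]]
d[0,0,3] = 12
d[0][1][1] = -14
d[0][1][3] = -85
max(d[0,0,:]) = 47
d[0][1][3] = -85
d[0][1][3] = -85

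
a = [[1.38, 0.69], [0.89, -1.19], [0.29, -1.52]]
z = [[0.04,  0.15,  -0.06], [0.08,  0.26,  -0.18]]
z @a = [[0.17, -0.06], [0.29, 0.02]]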